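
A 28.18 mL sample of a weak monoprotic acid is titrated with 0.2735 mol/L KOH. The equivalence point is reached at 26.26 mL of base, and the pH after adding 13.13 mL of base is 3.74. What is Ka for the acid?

13.13 mL is half of the equivalence volume, so this is the half-equivalence point where [HA] = [A^-].
At half-equivalence pH = pKa, so pKa = 3.74.
Ka = 10^(-3.74) = 1.8 x 10^-4.

1.8 x 10^-4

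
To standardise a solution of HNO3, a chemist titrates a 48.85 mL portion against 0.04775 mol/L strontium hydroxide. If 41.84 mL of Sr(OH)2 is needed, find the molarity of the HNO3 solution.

0.0818 M

n(Sr(OH)2) delivered = 0.04775 x 0.04184 = 0.001998 mol.
The reaction is 2 HNO3 + 1 Sr(OH)2, so n(HNO3) = 0.001998 x 2/1 = 0.003996 mol.
[HNO3] = 0.003996 mol / 0.04885 L = 0.0818 M.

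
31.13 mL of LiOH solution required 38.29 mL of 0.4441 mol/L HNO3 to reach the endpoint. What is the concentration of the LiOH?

n(HNO3) delivered = 0.4441 x 0.03829 = 0.01700 mol.
For a 1:1 reaction, n(LiOH) = 0.01700 mol.
[LiOH] = 0.01700 mol / 0.03113 L = 0.546 M.

0.546 M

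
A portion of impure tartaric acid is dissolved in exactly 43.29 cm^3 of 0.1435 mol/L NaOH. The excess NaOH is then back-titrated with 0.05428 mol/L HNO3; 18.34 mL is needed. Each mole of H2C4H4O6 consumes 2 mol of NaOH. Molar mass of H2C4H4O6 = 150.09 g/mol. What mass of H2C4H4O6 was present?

Total n(NaOH) added = 0.1435 x 0.04329 = 0.006212 mol.
n(HNO3) used = 0.05428 x 0.01834 = 0.0009955 mol, which equals the excess n(NaOH).
So n(NaOH) consumed by the sample = 0.006212 - 0.0009955 = 0.005217 mol.
n(H2C4H4O6) = 0.005217 / 2 = 0.002608 mol.
mass = 0.002608 mol x 150.09 g/mol = 0.391 g.

0.391 g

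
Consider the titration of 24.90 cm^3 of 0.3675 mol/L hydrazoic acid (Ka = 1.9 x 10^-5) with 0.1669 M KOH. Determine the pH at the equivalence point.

n(HN3) = 0.3675 x 0.02490 = 0.009151 mol; V(KOH) at equivalence = 0.009151/0.1669 = 0.05483 L.
At equivalence all the acid is converted to N3-; total volume = 0.02490 + 0.05483 = 0.07973 L, so [N3-] = 0.009151/0.07973 = 0.1148 M.
Kb = Kw/Ka = 1.0e-14 / 1.9 x 10^-5 = 5.26e-10.
[OH^-] = sqrt(Kb x [N3-]) = sqrt(5.26e-10 x 0.1148) = 7.77e-6 M.
pOH = 5.11, so pH = 14.00 - 5.11 = 8.89.

8.89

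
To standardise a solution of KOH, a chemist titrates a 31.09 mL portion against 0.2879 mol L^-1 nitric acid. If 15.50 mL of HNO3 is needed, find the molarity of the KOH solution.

n(HNO3) delivered = 0.2879 x 0.01550 = 0.004462 mol.
For a 1:1 reaction, n(KOH) = 0.004462 mol.
[KOH] = 0.004462 mol / 0.03109 L = 0.144 M.

0.144 M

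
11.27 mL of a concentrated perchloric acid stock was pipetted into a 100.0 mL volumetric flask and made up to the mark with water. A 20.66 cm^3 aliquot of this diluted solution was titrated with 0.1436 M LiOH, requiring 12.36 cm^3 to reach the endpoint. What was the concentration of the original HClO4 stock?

n(LiOH) = 0.1436 x 0.01236 = 0.001775 mol.
n(HClO4) in the aliquot = 0.001775 mol.
[diluted HClO4] = 0.001775 / 0.02066 = 0.08591 M.
Dilution factor = 100.0/11.27 = 8.873, so [stock] = 0.08591 x 8.873 = 0.762 M.

0.762 M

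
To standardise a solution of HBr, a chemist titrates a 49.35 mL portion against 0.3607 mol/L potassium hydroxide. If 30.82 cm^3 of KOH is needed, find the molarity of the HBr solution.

n(KOH) delivered = 0.3607 x 0.03082 = 0.01112 mol.
For a 1:1 reaction, n(HBr) = 0.01112 mol.
[HBr] = 0.01112 mol / 0.04935 L = 0.225 M.

0.225 M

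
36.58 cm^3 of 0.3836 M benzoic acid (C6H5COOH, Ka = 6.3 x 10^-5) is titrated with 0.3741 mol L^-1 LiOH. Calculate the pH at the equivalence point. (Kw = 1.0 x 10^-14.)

8.74

n(C6H5COOH) = 0.3836 x 0.03658 = 0.01403 mol; V(LiOH) at equivalence = 0.01403/0.3741 = 0.03751 L.
At equivalence all the acid is converted to C6H5COO-; total volume = 0.03658 + 0.03751 = 0.07409 L, so [C6H5COO-] = 0.01403/0.07409 = 0.1894 M.
Kb = Kw/Ka = 1.0e-14 / 6.3 x 10^-5 = 1.59e-10.
[OH^-] = sqrt(Kb x [C6H5COO-]) = sqrt(1.59e-10 x 0.1894) = 5.48e-6 M.
pOH = 5.26, so pH = 14.00 - 5.26 = 8.74.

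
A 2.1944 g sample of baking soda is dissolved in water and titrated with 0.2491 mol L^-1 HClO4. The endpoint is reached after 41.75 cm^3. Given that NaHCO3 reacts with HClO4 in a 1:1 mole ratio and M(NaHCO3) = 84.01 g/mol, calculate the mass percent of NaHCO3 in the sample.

n(HClO4) = 0.2491 x 0.04175 = 0.01040 mol.
n(NaHCO3) = 0.01040 / 1 = 0.01040 mol.
mass of NaHCO3 = 0.01040 x 84.01 = 0.8737 g.
% purity = 0.8737 / 2.1944 x 100 = 39.8%.

39.8%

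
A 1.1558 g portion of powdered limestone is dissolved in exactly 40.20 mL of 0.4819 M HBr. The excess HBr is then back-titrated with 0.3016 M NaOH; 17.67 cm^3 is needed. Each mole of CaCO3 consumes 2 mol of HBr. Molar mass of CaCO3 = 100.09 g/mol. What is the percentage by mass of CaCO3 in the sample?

60.8%

Total n(HBr) added = 0.4819 x 0.04020 = 0.01937 mol.
n(NaOH) used = 0.3016 x 0.01767 = 0.005329 mol, which equals the excess n(HBr).
So n(HBr) consumed by the sample = 0.01937 - 0.005329 = 0.01404 mol.
n(CaCO3) = 0.01404 / 2 = 0.007022 mol.
mass CaCO3 = 0.007022 x 100.09 = 0.7028 g, so %CaCO3 = 0.7028/1.1558 x 100 = 60.8%.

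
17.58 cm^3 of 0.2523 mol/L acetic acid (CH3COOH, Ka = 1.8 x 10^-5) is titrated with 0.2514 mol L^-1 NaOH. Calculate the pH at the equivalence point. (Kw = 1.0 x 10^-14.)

8.92

n(CH3COOH) = 0.2523 x 0.01758 = 0.004435 mol; V(NaOH) at equivalence = 0.004435/0.2514 = 0.01764 L.
At equivalence all the acid is converted to CH3COO-; total volume = 0.01758 + 0.01764 = 0.03522 L, so [CH3COO-] = 0.004435/0.03522 = 0.1259 M.
Kb = Kw/Ka = 1.0e-14 / 1.8 x 10^-5 = 5.56e-10.
[OH^-] = sqrt(Kb x [CH3COO-]) = sqrt(5.56e-10 x 0.1259) = 8.36e-6 M.
pOH = 5.08, so pH = 14.00 - 5.08 = 8.92.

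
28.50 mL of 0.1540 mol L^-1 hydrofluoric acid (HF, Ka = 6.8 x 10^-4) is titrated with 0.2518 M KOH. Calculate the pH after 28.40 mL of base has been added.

n(acid) = 0.1540 x 0.02850 = 0.004389 mol; n(KOH) added = 0.2518 x 0.02840 = 0.007151 mol.
Base is in excess by 0.007151 - 0.004389 = 0.002762 mol in a total volume of 0.05690 L.
[OH^-] = 0.002762/0.05690 = 0.04854 M, so pOH = 1.31 and pH = 14.00 - 1.31 = 12.69.

12.69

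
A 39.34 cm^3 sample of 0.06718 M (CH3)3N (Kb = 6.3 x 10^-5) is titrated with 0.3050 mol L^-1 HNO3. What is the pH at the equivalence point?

5.53

n((CH3)3N) = 0.06718 x 0.03934 = 0.002643 mol; V(HNO3) at equivalence = 0.002643/0.3050 = 0.008665 L.
At equivalence the base is fully converted to (CH3)3NH+; total volume = 0.04801 L, so [(CH3)3NH+] = 0.002643/0.04801 = 0.05505 M.
Ka((CH3)3NH+) = Kw/Kb = 1.0e-14 / 6.3 x 10^-5 = 1.59e-10.
[H^+] = sqrt(Ka x [(CH3)3NH+]) = sqrt(1.59e-10 x 0.05505) = 2.96e-6 M.
pH = -log(2.96e-6) = 5.53.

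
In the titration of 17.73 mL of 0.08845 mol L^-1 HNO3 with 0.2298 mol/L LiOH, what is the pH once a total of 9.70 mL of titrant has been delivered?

12.38

n(acid) = 0.08845 x 0.01773 = 0.001568 mol; n(LiOH) added = 0.2298 x 0.009700 = 0.002229 mol.
Base is in excess by 0.002229 - 0.001568 = 0.0006608 mol in a total volume of 0.02743 L.
[OH^-] = 0.0006608/0.02743 = 0.02409 M, so pOH = 1.62 and pH = 14.00 - 1.62 = 12.38.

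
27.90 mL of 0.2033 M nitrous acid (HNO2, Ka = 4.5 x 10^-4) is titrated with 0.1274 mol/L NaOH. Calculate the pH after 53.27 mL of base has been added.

n(acid) = 0.2033 x 0.02790 = 0.005672 mol; n(NaOH) added = 0.1274 x 0.05327 = 0.006787 mol.
Base is in excess by 0.006787 - 0.005672 = 0.001115 mol in a total volume of 0.08117 L.
[OH^-] = 0.001115/0.08117 = 0.01373 M, so pOH = 1.86 and pH = 14.00 - 1.86 = 12.14.

12.14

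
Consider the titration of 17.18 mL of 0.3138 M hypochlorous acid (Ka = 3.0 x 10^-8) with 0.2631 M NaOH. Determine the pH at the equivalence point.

n(HClO) = 0.3138 x 0.01718 = 0.005391 mol; V(NaOH) at equivalence = 0.005391/0.2631 = 0.02049 L.
At equivalence all the acid is converted to ClO-; total volume = 0.01718 + 0.02049 = 0.03767 L, so [ClO-] = 0.005391/0.03767 = 0.1431 M.
Kb = Kw/Ka = 1.0e-14 / 3.0 x 10^-8 = 3.33e-7.
[OH^-] = sqrt(Kb x [ClO-]) = sqrt(3.33e-7 x 0.1431) = 0.000218 M.
pOH = 3.66, so pH = 14.00 - 3.66 = 10.34.

10.34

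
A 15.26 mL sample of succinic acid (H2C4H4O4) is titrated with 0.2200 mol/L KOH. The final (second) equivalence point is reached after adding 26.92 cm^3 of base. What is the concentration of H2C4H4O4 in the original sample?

0.194 M

n(KOH) = 0.2200 x 0.02692 = 0.005922 mol.
At the final (second) equivalence point, 2 mol OH^- react per mol H2C4H4O4, so n(H2C4H4O4) = 0.005922 / 2 = 0.002961 mol.
[H2C4H4O4] = 0.002961 / 0.01526 L = 0.194 M.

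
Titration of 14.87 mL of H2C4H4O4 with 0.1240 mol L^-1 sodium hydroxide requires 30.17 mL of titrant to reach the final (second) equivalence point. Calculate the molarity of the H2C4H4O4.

0.126 M

n(NaOH) = 0.1240 x 0.03017 = 0.003741 mol.
At the final (second) equivalence point, 2 mol OH^- react per mol H2C4H4O4, so n(H2C4H4O4) = 0.003741 / 2 = 0.001871 mol.
[H2C4H4O4] = 0.001871 / 0.01487 L = 0.126 M.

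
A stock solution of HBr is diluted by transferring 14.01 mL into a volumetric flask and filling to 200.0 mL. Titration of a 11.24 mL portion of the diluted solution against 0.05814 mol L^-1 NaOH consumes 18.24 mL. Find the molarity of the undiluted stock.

n(NaOH) = 0.05814 x 0.01824 = 0.001060 mol.
n(HBr) in the aliquot = 0.001060 mol.
[diluted HBr] = 0.001060 / 0.01124 = 0.09435 M.
Dilution factor = 200.0/14.01 = 14.28, so [stock] = 0.09435 x 14.28 = 1.35 M.

1.35 M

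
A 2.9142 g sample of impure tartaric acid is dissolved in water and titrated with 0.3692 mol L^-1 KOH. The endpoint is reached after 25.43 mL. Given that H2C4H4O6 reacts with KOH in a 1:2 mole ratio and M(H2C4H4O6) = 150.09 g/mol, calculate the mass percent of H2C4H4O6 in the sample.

n(KOH) = 0.3692 x 0.02543 = 0.009389 mol.
n(H2C4H4O6) = 0.009389 / 2 = 0.004694 mol.
mass of H2C4H4O6 = 0.004694 x 150.09 = 0.7046 g.
% purity = 0.7046 / 2.9142 x 100 = 24.2%.

24.2%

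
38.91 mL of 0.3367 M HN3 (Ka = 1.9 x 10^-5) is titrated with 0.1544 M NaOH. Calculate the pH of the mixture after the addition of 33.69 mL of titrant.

4.54

Initial n(HN3) = 0.3367 x 0.03891 = 0.01310 mol.
n(NaOH) added = 0.1544 x 0.03369 = 0.005202 mol, converting that many moles of HN3 to N3-.
Remaining n(HN3) = 0.007899 mol; n(N3-) = 0.005202 mol.
By Henderson-Hasselbalch, pH = pKa + log([A^-]/[HA]) = 4.72 + log(0.005202/0.007899) = 4.72 + (-0.18) = 4.54.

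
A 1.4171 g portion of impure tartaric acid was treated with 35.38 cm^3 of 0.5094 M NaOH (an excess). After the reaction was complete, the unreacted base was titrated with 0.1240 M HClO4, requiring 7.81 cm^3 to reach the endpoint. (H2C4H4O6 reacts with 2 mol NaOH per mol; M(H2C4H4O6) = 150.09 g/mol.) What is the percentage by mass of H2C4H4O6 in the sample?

90.3%

Total n(NaOH) added = 0.5094 x 0.03538 = 0.01802 mol.
n(HClO4) used = 0.1240 x 0.007810 = 0.0009684 mol, which equals the excess n(NaOH).
So n(NaOH) consumed by the sample = 0.01802 - 0.0009684 = 0.01705 mol.
n(H2C4H4O6) = 0.01705 / 2 = 0.008527 mol.
mass H2C4H4O6 = 0.008527 x 150.09 = 1.280 g, so %H2C4H4O6 = 1.280/1.4171 x 100 = 90.3%.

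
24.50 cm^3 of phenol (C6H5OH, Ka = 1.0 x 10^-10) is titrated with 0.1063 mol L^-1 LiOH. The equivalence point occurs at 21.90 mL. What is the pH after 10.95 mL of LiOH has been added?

10.95 mL is exactly half the equivalence volume (21.90/2), i.e. the half-equivalence point.
There, n(HA) = n(A^-), so pH = pKa = -log(1.0 x 10^-10) = 10.00.

10.00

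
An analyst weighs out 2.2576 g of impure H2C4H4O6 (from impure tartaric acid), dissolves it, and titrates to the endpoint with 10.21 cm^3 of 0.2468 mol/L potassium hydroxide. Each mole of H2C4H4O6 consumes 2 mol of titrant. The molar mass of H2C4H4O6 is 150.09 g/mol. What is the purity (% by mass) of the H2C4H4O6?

8.38%

n(KOH) = 0.2468 x 0.01021 = 0.002520 mol.
n(H2C4H4O6) = 0.002520 / 2 = 0.001260 mol.
mass of H2C4H4O6 = 0.001260 x 150.09 = 0.1891 g.
% purity = 0.1891 / 2.2576 x 100 = 8.38%.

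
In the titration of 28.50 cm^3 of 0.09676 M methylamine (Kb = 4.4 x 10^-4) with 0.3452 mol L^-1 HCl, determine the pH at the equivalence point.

n(CH3NH2) = 0.09676 x 0.02850 = 0.002758 mol; V(HCl) at equivalence = 0.002758/0.3452 = 0.007989 L.
At equivalence the base is fully converted to CH3NH3+; total volume = 0.03649 L, so [CH3NH3+] = 0.002758/0.03649 = 0.07558 M.
Ka(CH3NH3+) = Kw/Kb = 1.0e-14 / 4.4 x 10^-4 = 2.27e-11.
[H^+] = sqrt(Ka x [CH3NH3+]) = sqrt(2.27e-11 x 0.07558) = 1.31e-6 M.
pH = -log(1.31e-6) = 5.88.

5.88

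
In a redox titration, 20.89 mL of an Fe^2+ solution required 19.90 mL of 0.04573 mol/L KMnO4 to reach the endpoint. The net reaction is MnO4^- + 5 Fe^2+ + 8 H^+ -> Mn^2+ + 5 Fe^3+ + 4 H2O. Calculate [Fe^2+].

0.218 M

n(KMnO4) = 0.04573 x 0.01990 = 0.0009100 mol.
From the balanced equation, 1 mol KMnO4 reacts with 5 mol Fe^2+, so n(Fe^2+) = 0.0009100 x 5/1 = 0.004550 mol.
[Fe^2+] = 0.004550 / 0.02089 L = 0.218 M.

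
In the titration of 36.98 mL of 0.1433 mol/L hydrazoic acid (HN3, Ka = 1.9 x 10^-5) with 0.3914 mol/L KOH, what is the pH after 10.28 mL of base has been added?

Initial n(HN3) = 0.1433 x 0.03698 = 0.005299 mol.
n(KOH) added = 0.3914 x 0.01028 = 0.004024 mol, converting that many moles of HN3 to N3-.
Remaining n(HN3) = 0.001276 mol; n(N3-) = 0.004024 mol.
By Henderson-Hasselbalch, pH = pKa + log([A^-]/[HA]) = 4.72 + log(0.004024/0.001276) = 4.72 + (+0.50) = 5.22.

5.22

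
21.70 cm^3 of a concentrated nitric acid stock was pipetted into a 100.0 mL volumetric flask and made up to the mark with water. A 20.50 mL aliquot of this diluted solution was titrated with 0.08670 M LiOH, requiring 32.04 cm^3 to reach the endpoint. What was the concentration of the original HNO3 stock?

0.624 M

n(LiOH) = 0.08670 x 0.03204 = 0.002778 mol.
n(HNO3) in the aliquot = 0.002778 mol.
[diluted HNO3] = 0.002778 / 0.02050 = 0.1355 M.
Dilution factor = 100.0/21.70 = 4.608, so [stock] = 0.1355 x 4.608 = 0.624 M.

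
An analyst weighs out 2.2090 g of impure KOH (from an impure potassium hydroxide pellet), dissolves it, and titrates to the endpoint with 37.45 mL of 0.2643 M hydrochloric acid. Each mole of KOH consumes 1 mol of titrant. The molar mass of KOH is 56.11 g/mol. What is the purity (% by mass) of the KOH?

n(HCl) = 0.2643 x 0.03745 = 0.009898 mol.
n(KOH) = 0.009898 / 1 = 0.009898 mol.
mass of KOH = 0.009898 x 56.11 = 0.5554 g.
% purity = 0.5554 / 2.2090 x 100 = 25.1%.

25.1%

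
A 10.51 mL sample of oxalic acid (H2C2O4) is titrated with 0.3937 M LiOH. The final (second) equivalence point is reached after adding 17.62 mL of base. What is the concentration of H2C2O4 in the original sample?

0.330 M

n(LiOH) = 0.3937 x 0.01762 = 0.006937 mol.
At the final (second) equivalence point, 2 mol OH^- react per mol H2C2O4, so n(H2C2O4) = 0.006937 / 2 = 0.003468 mol.
[H2C2O4] = 0.003468 / 0.01051 L = 0.330 M.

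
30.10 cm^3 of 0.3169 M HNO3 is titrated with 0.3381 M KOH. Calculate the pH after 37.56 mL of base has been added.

12.67

n(acid) = 0.3169 x 0.03010 = 0.009539 mol; n(KOH) added = 0.3381 x 0.03756 = 0.01270 mol.
Base is in excess by 0.01270 - 0.009539 = 0.003160 mol in a total volume of 0.06766 L.
[OH^-] = 0.003160/0.06766 = 0.04671 M, so pOH = 1.33 and pH = 14.00 - 1.33 = 12.67.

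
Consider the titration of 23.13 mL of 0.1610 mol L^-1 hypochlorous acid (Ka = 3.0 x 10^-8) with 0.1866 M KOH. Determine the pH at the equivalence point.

n(HClO) = 0.1610 x 0.02313 = 0.003724 mol; V(KOH) at equivalence = 0.003724/0.1866 = 0.01996 L.
At equivalence all the acid is converted to ClO-; total volume = 0.02313 + 0.01996 = 0.04309 L, so [ClO-] = 0.003724/0.04309 = 0.08643 M.
Kb = Kw/Ka = 1.0e-14 / 3.0 x 10^-8 = 3.33e-7.
[OH^-] = sqrt(Kb x [ClO-]) = sqrt(3.33e-7 x 0.08643) = 0.000170 M.
pOH = 3.77, so pH = 14.00 - 3.77 = 10.23.

10.23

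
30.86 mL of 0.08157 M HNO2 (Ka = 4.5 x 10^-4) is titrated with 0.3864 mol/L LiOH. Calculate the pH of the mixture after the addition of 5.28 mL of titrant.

3.98

Initial n(HNO2) = 0.08157 x 0.03086 = 0.002517 mol.
n(LiOH) added = 0.3864 x 0.005280 = 0.002040 mol, converting that many moles of HNO2 to NO2-.
Remaining n(HNO2) = 0.0004771 mol; n(NO2-) = 0.002040 mol.
By Henderson-Hasselbalch, pH = pKa + log([A^-]/[HA]) = 3.35 + log(0.002040/0.0004771) = 3.35 + (+0.63) = 3.98.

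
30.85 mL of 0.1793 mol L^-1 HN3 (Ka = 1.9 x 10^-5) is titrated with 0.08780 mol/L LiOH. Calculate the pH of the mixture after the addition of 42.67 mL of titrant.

5.04

Initial n(HN3) = 0.1793 x 0.03085 = 0.005531 mol.
n(LiOH) added = 0.08780 x 0.04267 = 0.003746 mol, converting that many moles of HN3 to N3-.
Remaining n(HN3) = 0.001785 mol; n(N3-) = 0.003746 mol.
By Henderson-Hasselbalch, pH = pKa + log([A^-]/[HA]) = 4.72 + log(0.003746/0.001785) = 4.72 + (+0.32) = 5.04.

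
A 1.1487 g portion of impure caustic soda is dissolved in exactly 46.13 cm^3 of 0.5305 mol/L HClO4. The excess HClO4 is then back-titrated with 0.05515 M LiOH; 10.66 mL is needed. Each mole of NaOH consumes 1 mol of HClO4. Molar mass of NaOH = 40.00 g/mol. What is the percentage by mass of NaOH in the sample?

83.2%

Total n(HClO4) added = 0.5305 x 0.04613 = 0.02447 mol.
n(LiOH) used = 0.05515 x 0.01066 = 0.0005879 mol, which equals the excess n(HClO4).
So n(HClO4) consumed by the sample = 0.02447 - 0.0005879 = 0.02388 mol.
n(NaOH) = 0.02388 / 1 = 0.02388 mol.
mass NaOH = 0.02388 x 40.00 = 0.9554 g, so %NaOH = 0.9554/1.1487 x 100 = 83.2%.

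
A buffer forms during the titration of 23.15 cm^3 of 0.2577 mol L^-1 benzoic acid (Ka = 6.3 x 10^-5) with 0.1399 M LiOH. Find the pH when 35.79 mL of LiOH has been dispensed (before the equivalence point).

Initial n(C6H5COOH) = 0.2577 x 0.02315 = 0.005966 mol.
n(LiOH) added = 0.1399 x 0.03579 = 0.005007 mol, converting that many moles of C6H5COOH to C6H5COO-.
Remaining n(C6H5COOH) = 0.0009587 mol; n(C6H5COO-) = 0.005007 mol.
By Henderson-Hasselbalch, pH = pKa + log([A^-]/[HA]) = 4.20 + log(0.005007/0.0009587) = 4.20 + (+0.72) = 4.92.

4.92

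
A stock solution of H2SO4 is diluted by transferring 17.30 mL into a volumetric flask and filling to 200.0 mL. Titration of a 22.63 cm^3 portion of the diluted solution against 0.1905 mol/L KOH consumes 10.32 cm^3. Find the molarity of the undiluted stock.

0.502 M

n(KOH) = 0.1905 x 0.01032 = 0.001966 mol.
n(H2SO4) in the aliquot = 0.001966 x 1/2 = 0.0009830 mol.
[diluted H2SO4] = 0.0009830 / 0.02263 = 0.04344 M.
Dilution factor = 200.0/17.30 = 11.56, so [stock] = 0.04344 x 11.56 = 0.502 M.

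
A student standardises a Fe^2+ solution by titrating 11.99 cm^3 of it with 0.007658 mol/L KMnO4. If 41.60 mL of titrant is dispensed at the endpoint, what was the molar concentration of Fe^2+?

n(KMnO4) = 0.007658 x 0.04160 = 0.0003186 mol.
From the balanced equation, 1 mol KMnO4 reacts with 5 mol Fe^2+, so n(Fe^2+) = 0.0003186 x 5/1 = 0.001593 mol.
[Fe^2+] = 0.001593 / 0.01199 L = 0.133 M.

0.133 M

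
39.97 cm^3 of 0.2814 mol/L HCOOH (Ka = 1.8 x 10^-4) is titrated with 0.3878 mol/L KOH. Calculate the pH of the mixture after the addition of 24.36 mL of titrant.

4.46

Initial n(HCOOH) = 0.2814 x 0.03997 = 0.01125 mol.
n(KOH) added = 0.3878 x 0.02436 = 0.009447 mol, converting that many moles of HCOOH to HCOO-.
Remaining n(HCOOH) = 0.001801 mol; n(HCOO-) = 0.009447 mol.
By Henderson-Hasselbalch, pH = pKa + log([A^-]/[HA]) = 3.74 + log(0.009447/0.001801) = 3.74 + (+0.72) = 4.46.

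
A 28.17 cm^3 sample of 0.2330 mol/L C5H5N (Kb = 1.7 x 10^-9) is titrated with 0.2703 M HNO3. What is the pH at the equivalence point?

3.07

n(C5H5N) = 0.2330 x 0.02817 = 0.006564 mol; V(HNO3) at equivalence = 0.006564/0.2703 = 0.02428 L.
At equivalence the base is fully converted to C5H5NH+; total volume = 0.05245 L, so [C5H5NH+] = 0.006564/0.05245 = 0.1251 M.
Ka(C5H5NH+) = Kw/Kb = 1.0e-14 / 1.7 x 10^-9 = 5.88e-6.
[H^+] = sqrt(Ka x [C5H5NH+]) = sqrt(5.88e-6 x 0.1251) = 0.000858 M.
pH = -log(0.000858) = 3.07.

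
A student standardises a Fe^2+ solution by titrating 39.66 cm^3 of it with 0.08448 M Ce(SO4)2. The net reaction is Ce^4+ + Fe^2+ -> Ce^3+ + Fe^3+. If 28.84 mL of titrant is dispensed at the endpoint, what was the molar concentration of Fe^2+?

0.0614 M

n(Ce(SO4)2) = 0.08448 x 0.02884 = 0.002436 mol.
From the balanced equation, 1 mol Ce(SO4)2 reacts with 1 mol Fe^2+, so n(Fe^2+) = 0.002436 x 1/1 = 0.002436 mol.
[Fe^2+] = 0.002436 / 0.03966 L = 0.0614 M.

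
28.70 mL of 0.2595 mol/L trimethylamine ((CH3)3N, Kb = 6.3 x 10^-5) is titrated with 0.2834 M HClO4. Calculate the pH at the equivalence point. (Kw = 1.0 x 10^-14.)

5.33

n((CH3)3N) = 0.2595 x 0.02870 = 0.007448 mol; V(HClO4) at equivalence = 0.007448/0.2834 = 0.02628 L.
At equivalence the base is fully converted to (CH3)3NH+; total volume = 0.05498 L, so [(CH3)3NH+] = 0.007448/0.05498 = 0.1355 M.
Ka((CH3)3NH+) = Kw/Kb = 1.0e-14 / 6.3 x 10^-5 = 1.59e-10.
[H^+] = sqrt(Ka x [(CH3)3NH+]) = sqrt(1.59e-10 x 0.1355) = 4.64e-6 M.
pH = -log(4.64e-6) = 5.33.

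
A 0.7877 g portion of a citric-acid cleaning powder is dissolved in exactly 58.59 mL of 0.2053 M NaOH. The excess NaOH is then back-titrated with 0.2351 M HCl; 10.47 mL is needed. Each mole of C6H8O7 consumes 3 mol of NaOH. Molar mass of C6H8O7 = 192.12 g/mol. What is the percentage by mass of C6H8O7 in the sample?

77.8%

Total n(NaOH) added = 0.2053 x 0.05859 = 0.01203 mol.
n(HCl) used = 0.2351 x 0.01047 = 0.002461 mol, which equals the excess n(NaOH).
So n(NaOH) consumed by the sample = 0.01203 - 0.002461 = 0.009567 mol.
n(C6H8O7) = 0.009567 / 3 = 0.003189 mol.
mass C6H8O7 = 0.003189 x 192.12 = 0.6127 g, so %C6H8O7 = 0.6127/0.7877 x 100 = 77.8%.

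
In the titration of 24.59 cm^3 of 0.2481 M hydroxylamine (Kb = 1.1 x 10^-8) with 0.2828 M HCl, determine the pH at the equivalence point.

n(NH2OH) = 0.2481 x 0.02459 = 0.006101 mol; V(HCl) at equivalence = 0.006101/0.2828 = 0.02157 L.
At equivalence the base is fully converted to NH3OH+; total volume = 0.04616 L, so [NH3OH+] = 0.006101/0.04616 = 0.1322 M.
Ka(NH3OH+) = Kw/Kb = 1.0e-14 / 1.1 x 10^-8 = 9.09e-7.
[H^+] = sqrt(Ka x [NH3OH+]) = sqrt(9.09e-7 x 0.1322) = 0.000347 M.
pH = -log(0.000347) = 3.46.

3.46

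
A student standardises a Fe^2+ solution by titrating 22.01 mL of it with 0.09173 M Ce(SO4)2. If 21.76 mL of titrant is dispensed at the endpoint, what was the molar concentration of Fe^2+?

0.0907 M

n(Ce(SO4)2) = 0.09173 x 0.02176 = 0.001996 mol.
From the balanced equation, 1 mol Ce(SO4)2 reacts with 1 mol Fe^2+, so n(Fe^2+) = 0.001996 x 1/1 = 0.001996 mol.
[Fe^2+] = 0.001996 / 0.02201 L = 0.0907 M.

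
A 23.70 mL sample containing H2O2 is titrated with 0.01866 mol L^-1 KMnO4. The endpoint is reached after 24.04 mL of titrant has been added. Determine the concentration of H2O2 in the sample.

n(KMnO4) = 0.01866 x 0.02404 = 0.0004486 mol.
From the balanced equation, 2 mol KMnO4 reacts with 5 mol H2O2, so n(H2O2) = 0.0004486 x 5/2 = 0.001121 mol.
[H2O2] = 0.001121 / 0.02370 L = 0.0473 M.

0.0473 M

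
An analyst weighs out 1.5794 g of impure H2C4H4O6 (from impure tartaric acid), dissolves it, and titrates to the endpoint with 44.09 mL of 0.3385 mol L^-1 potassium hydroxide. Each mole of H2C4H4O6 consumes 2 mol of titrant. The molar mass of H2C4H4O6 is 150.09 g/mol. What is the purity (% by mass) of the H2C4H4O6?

n(KOH) = 0.3385 x 0.04409 = 0.01492 mol.
n(H2C4H4O6) = 0.01492 / 2 = 0.007462 mol.
mass of H2C4H4O6 = 0.007462 x 150.09 = 1.120 g.
% purity = 1.120 / 1.5794 x 100 = 70.9%.

70.9%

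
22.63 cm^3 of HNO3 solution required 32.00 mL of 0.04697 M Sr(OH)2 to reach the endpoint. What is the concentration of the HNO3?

0.133 M

n(Sr(OH)2) delivered = 0.04697 x 0.03200 = 0.001503 mol.
The reaction is 2 HNO3 + 1 Sr(OH)2, so n(HNO3) = 0.001503 x 2/1 = 0.003006 mol.
[HNO3] = 0.003006 mol / 0.02263 L = 0.133 M.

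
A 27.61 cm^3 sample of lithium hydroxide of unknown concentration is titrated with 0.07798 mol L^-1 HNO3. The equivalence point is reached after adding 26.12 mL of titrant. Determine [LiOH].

n(HNO3) delivered = 0.07798 x 0.02612 = 0.002037 mol.
For a 1:1 reaction, n(LiOH) = 0.002037 mol.
[LiOH] = 0.002037 mol / 0.02761 L = 0.0738 M.

0.0738 M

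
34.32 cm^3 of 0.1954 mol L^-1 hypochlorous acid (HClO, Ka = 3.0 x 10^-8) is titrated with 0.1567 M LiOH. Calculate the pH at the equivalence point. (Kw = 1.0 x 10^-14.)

n(HClO) = 0.1954 x 0.03432 = 0.006706 mol; V(LiOH) at equivalence = 0.006706/0.1567 = 0.04280 L.
At equivalence all the acid is converted to ClO-; total volume = 0.03432 + 0.04280 = 0.07712 L, so [ClO-] = 0.006706/0.07712 = 0.08696 M.
Kb = Kw/Ka = 1.0e-14 / 3.0 x 10^-8 = 3.33e-7.
[OH^-] = sqrt(Kb x [ClO-]) = sqrt(3.33e-7 x 0.08696) = 0.000170 M.
pOH = 3.77, so pH = 14.00 - 3.77 = 10.23.

10.23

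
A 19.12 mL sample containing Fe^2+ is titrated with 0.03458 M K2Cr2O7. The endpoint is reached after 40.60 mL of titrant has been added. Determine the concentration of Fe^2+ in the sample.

0.441 M

n(K2Cr2O7) = 0.03458 x 0.04060 = 0.001404 mol.
From the balanced equation, 1 mol K2Cr2O7 reacts with 6 mol Fe^2+, so n(Fe^2+) = 0.001404 x 6/1 = 0.008424 mol.
[Fe^2+] = 0.008424 / 0.01912 L = 0.441 M.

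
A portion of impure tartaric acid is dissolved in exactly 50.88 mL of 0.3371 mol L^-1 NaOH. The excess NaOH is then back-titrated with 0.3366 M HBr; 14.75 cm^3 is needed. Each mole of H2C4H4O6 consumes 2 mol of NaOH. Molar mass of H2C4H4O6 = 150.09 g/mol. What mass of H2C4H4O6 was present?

0.915 g

Total n(NaOH) added = 0.3371 x 0.05088 = 0.01715 mol.
n(HBr) used = 0.3366 x 0.01475 = 0.004965 mol, which equals the excess n(NaOH).
So n(NaOH) consumed by the sample = 0.01715 - 0.004965 = 0.01219 mol.
n(H2C4H4O6) = 0.01219 / 2 = 0.006093 mol.
mass = 0.006093 mol x 150.09 g/mol = 0.915 g.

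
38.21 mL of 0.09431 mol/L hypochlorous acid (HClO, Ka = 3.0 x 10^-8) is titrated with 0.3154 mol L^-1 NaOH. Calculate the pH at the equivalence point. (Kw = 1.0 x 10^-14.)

10.19

n(HClO) = 0.09431 x 0.03821 = 0.003604 mol; V(NaOH) at equivalence = 0.003604/0.3154 = 0.01143 L.
At equivalence all the acid is converted to ClO-; total volume = 0.03821 + 0.01143 = 0.04964 L, so [ClO-] = 0.003604/0.04964 = 0.07260 M.
Kb = Kw/Ka = 1.0e-14 / 3.0 x 10^-8 = 3.33e-7.
[OH^-] = sqrt(Kb x [ClO-]) = sqrt(3.33e-7 x 0.07260) = 0.000156 M.
pOH = 3.81, so pH = 14.00 - 3.81 = 10.19.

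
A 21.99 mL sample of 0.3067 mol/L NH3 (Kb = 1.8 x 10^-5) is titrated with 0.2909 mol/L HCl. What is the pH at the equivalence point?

n(NH3) = 0.3067 x 0.02199 = 0.006744 mol; V(HCl) at equivalence = 0.006744/0.2909 = 0.02318 L.
At equivalence the base is fully converted to NH4+; total volume = 0.04517 L, so [NH4+] = 0.006744/0.04517 = 0.1493 M.
Ka(NH4+) = Kw/Kb = 1.0e-14 / 1.8 x 10^-5 = 5.56e-10.
[H^+] = sqrt(Ka x [NH4+]) = sqrt(5.56e-10 x 0.1493) = 9.11e-6 M.
pH = -log(9.11e-6) = 5.04.

5.04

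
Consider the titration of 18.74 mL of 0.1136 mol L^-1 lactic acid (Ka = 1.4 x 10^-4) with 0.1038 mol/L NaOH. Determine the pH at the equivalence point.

8.29

n(HC3H5O3) = 0.1136 x 0.01874 = 0.002129 mol; V(NaOH) at equivalence = 0.002129/0.1038 = 0.02051 L.
At equivalence all the acid is converted to C3H5O3-; total volume = 0.01874 + 0.02051 = 0.03925 L, so [C3H5O3-] = 0.002129/0.03925 = 0.05424 M.
Kb = Kw/Ka = 1.0e-14 / 1.4 x 10^-4 = 7.14e-11.
[OH^-] = sqrt(Kb x [C3H5O3-]) = sqrt(7.14e-11 x 0.05424) = 1.97e-6 M.
pOH = 5.71, so pH = 14.00 - 5.71 = 8.29.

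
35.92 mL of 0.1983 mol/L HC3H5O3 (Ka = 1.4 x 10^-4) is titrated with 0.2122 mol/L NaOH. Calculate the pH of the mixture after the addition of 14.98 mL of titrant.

3.76

Initial n(HC3H5O3) = 0.1983 x 0.03592 = 0.007123 mol.
n(NaOH) added = 0.2122 x 0.01498 = 0.003179 mol, converting that many moles of HC3H5O3 to C3H5O3-.
Remaining n(HC3H5O3) = 0.003944 mol; n(C3H5O3-) = 0.003179 mol.
By Henderson-Hasselbalch, pH = pKa + log([A^-]/[HA]) = 3.85 + log(0.003179/0.003944) = 3.85 + (-0.09) = 3.76.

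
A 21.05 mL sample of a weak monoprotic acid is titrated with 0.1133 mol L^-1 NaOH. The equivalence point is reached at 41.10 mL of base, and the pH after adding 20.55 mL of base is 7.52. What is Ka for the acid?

3.0 x 10^-8

20.55 mL is half of the equivalence volume, so this is the half-equivalence point where [HA] = [A^-].
At half-equivalence pH = pKa, so pKa = 7.52.
Ka = 10^(-7.52) = 3.0 x 10^-8.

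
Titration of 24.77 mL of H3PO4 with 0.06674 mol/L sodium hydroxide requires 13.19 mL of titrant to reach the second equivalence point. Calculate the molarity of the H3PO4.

n(NaOH) = 0.06674 x 0.01319 = 0.0008803 mol.
At the second equivalence point, 2 mol OH^- react per mol H3PO4, so n(H3PO4) = 0.0008803 / 2 = 0.0004402 mol.
[H3PO4] = 0.0004402 / 0.02477 L = 0.0178 M.

0.0178 M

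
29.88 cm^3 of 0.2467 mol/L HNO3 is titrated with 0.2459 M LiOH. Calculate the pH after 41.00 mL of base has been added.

12.58

n(acid) = 0.2467 x 0.02988 = 0.007371 mol; n(LiOH) added = 0.2459 x 0.04100 = 0.01008 mol.
Base is in excess by 0.01008 - 0.007371 = 0.002711 mol in a total volume of 0.07088 L.
[OH^-] = 0.002711/0.07088 = 0.03824 M, so pOH = 1.42 and pH = 14.00 - 1.42 = 12.58.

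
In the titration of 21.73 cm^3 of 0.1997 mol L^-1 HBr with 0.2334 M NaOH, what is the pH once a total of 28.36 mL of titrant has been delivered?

n(acid) = 0.1997 x 0.02173 = 0.004339 mol; n(NaOH) added = 0.2334 x 0.02836 = 0.006619 mol.
Base is in excess by 0.006619 - 0.004339 = 0.002280 mol in a total volume of 0.05009 L.
[OH^-] = 0.002280/0.05009 = 0.04551 M, so pOH = 1.34 and pH = 14.00 - 1.34 = 12.66.

12.66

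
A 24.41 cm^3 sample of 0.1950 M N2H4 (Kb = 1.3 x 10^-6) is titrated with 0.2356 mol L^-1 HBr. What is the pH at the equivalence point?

n(N2H4) = 0.1950 x 0.02441 = 0.004760 mol; V(HBr) at equivalence = 0.004760/0.2356 = 0.02020 L.
At equivalence the base is fully converted to N2H5+; total volume = 0.04461 L, so [N2H5+] = 0.004760/0.04461 = 0.1067 M.
Ka(N2H5+) = Kw/Kb = 1.0e-14 / 1.3 x 10^-6 = 7.69e-9.
[H^+] = sqrt(Ka x [N2H5+]) = sqrt(7.69e-9 x 0.1067) = 2.86e-5 M.
pH = -log(2.86e-5) = 4.54.

4.54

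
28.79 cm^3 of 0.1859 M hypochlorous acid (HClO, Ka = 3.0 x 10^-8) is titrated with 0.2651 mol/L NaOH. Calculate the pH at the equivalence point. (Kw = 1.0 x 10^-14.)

10.28

n(HClO) = 0.1859 x 0.02879 = 0.005352 mol; V(NaOH) at equivalence = 0.005352/0.2651 = 0.02019 L.
At equivalence all the acid is converted to ClO-; total volume = 0.02879 + 0.02019 = 0.04898 L, so [ClO-] = 0.005352/0.04898 = 0.1093 M.
Kb = Kw/Ka = 1.0e-14 / 3.0 x 10^-8 = 3.33e-7.
[OH^-] = sqrt(Kb x [ClO-]) = sqrt(3.33e-7 x 0.1093) = 0.000191 M.
pOH = 3.72, so pH = 14.00 - 3.72 = 10.28.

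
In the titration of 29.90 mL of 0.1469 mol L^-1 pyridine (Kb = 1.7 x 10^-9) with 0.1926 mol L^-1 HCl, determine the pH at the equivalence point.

3.15

n(C5H5N) = 0.1469 x 0.02990 = 0.004392 mol; V(HCl) at equivalence = 0.004392/0.1926 = 0.02281 L.
At equivalence the base is fully converted to C5H5NH+; total volume = 0.05271 L, so [C5H5NH+] = 0.004392/0.05271 = 0.08334 M.
Ka(C5H5NH+) = Kw/Kb = 1.0e-14 / 1.7 x 10^-9 = 5.88e-6.
[H^+] = sqrt(Ka x [C5H5NH+]) = sqrt(5.88e-6 x 0.08334) = 0.000700 M.
pH = -log(0.000700) = 3.15.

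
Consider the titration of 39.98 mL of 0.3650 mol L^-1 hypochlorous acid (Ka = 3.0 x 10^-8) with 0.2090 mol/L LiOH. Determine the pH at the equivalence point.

10.32

n(HClO) = 0.3650 x 0.03998 = 0.01459 mol; V(LiOH) at equivalence = 0.01459/0.2090 = 0.06982 L.
At equivalence all the acid is converted to ClO-; total volume = 0.03998 + 0.06982 = 0.1098 L, so [ClO-] = 0.01459/0.1098 = 0.1329 M.
Kb = Kw/Ka = 1.0e-14 / 3.0 x 10^-8 = 3.33e-7.
[OH^-] = sqrt(Kb x [ClO-]) = sqrt(3.33e-7 x 0.1329) = 0.000210 M.
pOH = 3.68, so pH = 14.00 - 3.68 = 10.32.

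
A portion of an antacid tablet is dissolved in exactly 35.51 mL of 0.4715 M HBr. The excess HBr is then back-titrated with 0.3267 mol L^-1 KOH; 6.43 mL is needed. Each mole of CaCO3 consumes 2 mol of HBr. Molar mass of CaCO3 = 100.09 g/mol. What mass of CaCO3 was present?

0.733 g

Total n(HBr) added = 0.4715 x 0.03551 = 0.01674 mol.
n(KOH) used = 0.3267 x 0.006430 = 0.002101 mol, which equals the excess n(HBr).
So n(HBr) consumed by the sample = 0.01674 - 0.002101 = 0.01464 mol.
n(CaCO3) = 0.01464 / 2 = 0.007321 mol.
mass = 0.007321 mol x 100.09 g/mol = 0.733 g.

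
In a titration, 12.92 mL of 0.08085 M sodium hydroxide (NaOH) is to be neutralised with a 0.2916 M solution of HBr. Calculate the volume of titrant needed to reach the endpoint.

n(NaOH) = 0.08085 mol/L x 0.01292 L = 0.001045 mol.
At equivalence n(HBr) = n(NaOH) = 0.001045 mol.
V(HBr) = 0.001045 / 0.2916 = 0.003582 L = 3.58 mL.

3.58 mL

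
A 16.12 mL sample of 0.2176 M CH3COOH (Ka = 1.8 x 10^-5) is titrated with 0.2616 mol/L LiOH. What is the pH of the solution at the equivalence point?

8.91

n(CH3COOH) = 0.2176 x 0.01612 = 0.003508 mol; V(LiOH) at equivalence = 0.003508/0.2616 = 0.01341 L.
At equivalence all the acid is converted to CH3COO-; total volume = 0.01612 + 0.01341 = 0.02953 L, so [CH3COO-] = 0.003508/0.02953 = 0.1188 M.
Kb = Kw/Ka = 1.0e-14 / 1.8 x 10^-5 = 5.56e-10.
[OH^-] = sqrt(Kb x [CH3COO-]) = sqrt(5.56e-10 x 0.1188) = 8.12e-6 M.
pOH = 5.09, so pH = 14.00 - 5.09 = 8.91.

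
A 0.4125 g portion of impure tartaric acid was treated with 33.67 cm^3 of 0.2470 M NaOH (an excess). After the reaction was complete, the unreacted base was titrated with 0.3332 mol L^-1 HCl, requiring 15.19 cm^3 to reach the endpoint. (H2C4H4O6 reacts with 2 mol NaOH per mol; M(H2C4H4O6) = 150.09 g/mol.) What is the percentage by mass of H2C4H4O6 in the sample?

59.2%

Total n(NaOH) added = 0.2470 x 0.03367 = 0.008316 mol.
n(HCl) used = 0.3332 x 0.01519 = 0.005061 mol, which equals the excess n(NaOH).
So n(NaOH) consumed by the sample = 0.008316 - 0.005061 = 0.003255 mol.
n(H2C4H4O6) = 0.003255 / 2 = 0.001628 mol.
mass H2C4H4O6 = 0.001628 x 150.09 = 0.2443 g, so %H2C4H4O6 = 0.2443/0.4125 x 100 = 59.2%.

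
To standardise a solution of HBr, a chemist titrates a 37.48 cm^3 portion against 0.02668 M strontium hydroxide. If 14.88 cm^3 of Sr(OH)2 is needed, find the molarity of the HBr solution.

0.0212 M

n(Sr(OH)2) delivered = 0.02668 x 0.01488 = 0.0003970 mol.
The reaction is 2 HBr + 1 Sr(OH)2, so n(HBr) = 0.0003970 x 2/1 = 0.0007940 mol.
[HBr] = 0.0007940 mol / 0.03748 L = 0.0212 M.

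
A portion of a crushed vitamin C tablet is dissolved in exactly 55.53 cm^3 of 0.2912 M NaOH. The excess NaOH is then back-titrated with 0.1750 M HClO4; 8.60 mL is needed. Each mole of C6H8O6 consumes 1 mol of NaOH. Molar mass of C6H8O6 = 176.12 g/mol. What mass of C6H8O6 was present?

Total n(NaOH) added = 0.2912 x 0.05553 = 0.01617 mol.
n(HClO4) used = 0.1750 x 0.008600 = 0.001505 mol, which equals the excess n(NaOH).
So n(NaOH) consumed by the sample = 0.01617 - 0.001505 = 0.01467 mol.
n(C6H8O6) = 0.01467 / 1 = 0.01467 mol.
mass = 0.01467 mol x 176.12 g/mol = 2.58 g.

2.58 g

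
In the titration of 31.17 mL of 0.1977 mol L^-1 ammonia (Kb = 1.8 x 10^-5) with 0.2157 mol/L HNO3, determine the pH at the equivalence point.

5.12

n(NH3) = 0.1977 x 0.03117 = 0.006162 mol; V(HNO3) at equivalence = 0.006162/0.2157 = 0.02857 L.
At equivalence the base is fully converted to NH4+; total volume = 0.05974 L, so [NH4+] = 0.006162/0.05974 = 0.1032 M.
Ka(NH4+) = Kw/Kb = 1.0e-14 / 1.8 x 10^-5 = 5.56e-10.
[H^+] = sqrt(Ka x [NH4+]) = sqrt(5.56e-10 x 0.1032) = 7.57e-6 M.
pH = -log(7.57e-6) = 5.12.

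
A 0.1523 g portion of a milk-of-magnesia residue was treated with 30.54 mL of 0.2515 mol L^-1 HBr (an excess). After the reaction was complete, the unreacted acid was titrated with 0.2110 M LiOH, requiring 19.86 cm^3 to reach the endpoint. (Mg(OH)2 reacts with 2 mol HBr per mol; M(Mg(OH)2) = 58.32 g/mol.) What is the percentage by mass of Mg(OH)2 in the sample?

66.8%

Total n(HBr) added = 0.2515 x 0.03054 = 0.007681 mol.
n(LiOH) used = 0.2110 x 0.01986 = 0.004190 mol, which equals the excess n(HBr).
So n(HBr) consumed by the sample = 0.007681 - 0.004190 = 0.003490 mol.
n(Mg(OH)2) = 0.003490 / 2 = 0.001745 mol.
mass Mg(OH)2 = 0.001745 x 58.32 = 0.1018 g, so %Mg(OH)2 = 0.1018/0.1523 x 100 = 66.8%.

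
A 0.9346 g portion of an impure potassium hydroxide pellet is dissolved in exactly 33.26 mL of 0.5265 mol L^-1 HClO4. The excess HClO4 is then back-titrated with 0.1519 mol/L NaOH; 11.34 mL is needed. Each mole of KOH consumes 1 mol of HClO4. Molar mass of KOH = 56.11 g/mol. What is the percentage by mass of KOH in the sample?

94.8%

Total n(HClO4) added = 0.5265 x 0.03326 = 0.01751 mol.
n(NaOH) used = 0.1519 x 0.01134 = 0.001723 mol, which equals the excess n(HClO4).
So n(HClO4) consumed by the sample = 0.01751 - 0.001723 = 0.01579 mol.
n(KOH) = 0.01579 / 1 = 0.01579 mol.
mass KOH = 0.01579 x 56.11 = 0.8859 g, so %KOH = 0.8859/0.9346 x 100 = 94.8%.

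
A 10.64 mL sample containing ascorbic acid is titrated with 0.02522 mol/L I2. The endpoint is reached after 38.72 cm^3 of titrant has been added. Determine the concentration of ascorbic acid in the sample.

0.0918 M

n(I2) = 0.02522 x 0.03872 = 0.0009765 mol.
From the balanced equation, 1 mol I2 reacts with 1 mol ascorbic acid, so n(ascorbic acid) = 0.0009765 x 1/1 = 0.0009765 mol.
[ascorbic acid] = 0.0009765 / 0.01064 L = 0.0918 M.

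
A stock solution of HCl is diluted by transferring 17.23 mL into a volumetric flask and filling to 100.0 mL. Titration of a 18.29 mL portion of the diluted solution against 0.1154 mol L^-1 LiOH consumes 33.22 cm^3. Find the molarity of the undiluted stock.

n(LiOH) = 0.1154 x 0.03322 = 0.003834 mol.
n(HCl) in the aliquot = 0.003834 mol.
[diluted HCl] = 0.003834 / 0.01829 = 0.2096 M.
Dilution factor = 100.0/17.23 = 5.804, so [stock] = 0.2096 x 5.804 = 1.22 M.

1.22 M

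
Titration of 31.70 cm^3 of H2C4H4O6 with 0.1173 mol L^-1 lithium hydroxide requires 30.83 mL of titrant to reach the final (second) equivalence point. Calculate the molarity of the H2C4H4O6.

0.0570 M

n(LiOH) = 0.1173 x 0.03083 = 0.003616 mol.
At the final (second) equivalence point, 2 mol OH^- react per mol H2C4H4O6, so n(H2C4H4O6) = 0.003616 / 2 = 0.001808 mol.
[H2C4H4O6] = 0.001808 / 0.03170 L = 0.0570 M.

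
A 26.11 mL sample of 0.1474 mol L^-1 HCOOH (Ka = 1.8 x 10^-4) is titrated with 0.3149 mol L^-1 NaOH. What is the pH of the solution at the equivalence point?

n(HCOOH) = 0.1474 x 0.02611 = 0.003849 mol; V(NaOH) at equivalence = 0.003849/0.3149 = 0.01222 L.
At equivalence all the acid is converted to HCOO-; total volume = 0.02611 + 0.01222 = 0.03833 L, so [HCOO-] = 0.003849/0.03833 = 0.1004 M.
Kb = Kw/Ka = 1.0e-14 / 1.8 x 10^-4 = 5.56e-11.
[OH^-] = sqrt(Kb x [HCOO-]) = sqrt(5.56e-11 x 0.1004) = 2.36e-6 M.
pOH = 5.63, so pH = 14.00 - 5.63 = 8.37.

8.37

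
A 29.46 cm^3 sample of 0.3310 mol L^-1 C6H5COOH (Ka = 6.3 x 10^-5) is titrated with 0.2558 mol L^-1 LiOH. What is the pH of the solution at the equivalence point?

8.68

n(C6H5COOH) = 0.3310 x 0.02946 = 0.009751 mol; V(LiOH) at equivalence = 0.009751/0.2558 = 0.03812 L.
At equivalence all the acid is converted to C6H5COO-; total volume = 0.02946 + 0.03812 = 0.06758 L, so [C6H5COO-] = 0.009751/0.06758 = 0.1443 M.
Kb = Kw/Ka = 1.0e-14 / 6.3 x 10^-5 = 1.59e-10.
[OH^-] = sqrt(Kb x [C6H5COO-]) = sqrt(1.59e-10 x 0.1443) = 4.79e-6 M.
pOH = 5.32, so pH = 14.00 - 5.32 = 8.68.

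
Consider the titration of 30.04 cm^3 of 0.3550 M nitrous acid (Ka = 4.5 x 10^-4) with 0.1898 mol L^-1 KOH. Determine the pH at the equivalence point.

8.22

n(HNO2) = 0.3550 x 0.03004 = 0.01066 mol; V(KOH) at equivalence = 0.01066/0.1898 = 0.05619 L.
At equivalence all the acid is converted to NO2-; total volume = 0.03004 + 0.05619 = 0.08623 L, so [NO2-] = 0.01066/0.08623 = 0.1237 M.
Kb = Kw/Ka = 1.0e-14 / 4.5 x 10^-4 = 2.22e-11.
[OH^-] = sqrt(Kb x [NO2-]) = sqrt(2.22e-11 x 0.1237) = 1.66e-6 M.
pOH = 5.78, so pH = 14.00 - 5.78 = 8.22.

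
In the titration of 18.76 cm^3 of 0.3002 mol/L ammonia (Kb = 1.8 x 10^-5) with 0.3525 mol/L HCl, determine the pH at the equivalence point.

n(NH3) = 0.3002 x 0.01876 = 0.005632 mol; V(HCl) at equivalence = 0.005632/0.3525 = 0.01598 L.
At equivalence the base is fully converted to NH4+; total volume = 0.03474 L, so [NH4+] = 0.005632/0.03474 = 0.1621 M.
Ka(NH4+) = Kw/Kb = 1.0e-14 / 1.8 x 10^-5 = 5.56e-10.
[H^+] = sqrt(Ka x [NH4+]) = sqrt(5.56e-10 x 0.1621) = 9.49e-6 M.
pH = -log(9.49e-6) = 5.02.

5.02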